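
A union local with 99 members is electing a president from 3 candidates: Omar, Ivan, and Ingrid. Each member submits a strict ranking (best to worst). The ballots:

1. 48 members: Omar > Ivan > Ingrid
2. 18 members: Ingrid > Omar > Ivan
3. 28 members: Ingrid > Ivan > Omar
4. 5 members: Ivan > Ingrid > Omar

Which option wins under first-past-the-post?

First-place votes: Omar 48, Ivan 5, Ingrid 46.
Omar has the most first-place votes.

Omar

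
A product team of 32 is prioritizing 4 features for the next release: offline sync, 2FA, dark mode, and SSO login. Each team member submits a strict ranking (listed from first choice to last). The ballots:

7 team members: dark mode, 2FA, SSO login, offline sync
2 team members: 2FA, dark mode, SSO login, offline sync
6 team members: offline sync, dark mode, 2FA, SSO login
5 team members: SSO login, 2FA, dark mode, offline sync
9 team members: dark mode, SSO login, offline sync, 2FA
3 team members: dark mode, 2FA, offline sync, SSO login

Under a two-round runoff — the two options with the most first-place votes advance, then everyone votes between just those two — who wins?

Round 1 first-place votes: offline sync 6, 2FA 2, dark mode 19, SSO login 5.
dark mode and offline sync advance.
Runoff: dark mode is preferred to offline sync by 26 voters; offline sync by 6.
dark mode wins the runoff.

dark mode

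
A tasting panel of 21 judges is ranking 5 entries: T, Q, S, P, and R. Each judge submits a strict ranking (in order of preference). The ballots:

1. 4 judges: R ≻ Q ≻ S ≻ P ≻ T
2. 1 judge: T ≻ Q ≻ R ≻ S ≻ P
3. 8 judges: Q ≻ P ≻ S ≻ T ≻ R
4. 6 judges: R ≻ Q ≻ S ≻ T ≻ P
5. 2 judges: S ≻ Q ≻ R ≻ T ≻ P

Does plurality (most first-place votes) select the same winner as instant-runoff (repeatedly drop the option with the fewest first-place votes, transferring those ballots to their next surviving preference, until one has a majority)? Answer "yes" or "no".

no

Plurality — first-place votes: T 1, Q 8, S 2, P 0, R 10. Winner: R.
Instant-runoff — R1 T 1, Q 8, S 2, P 0, R 10 (P out); R2 T 1, Q 8, S 2, R 10 (T out); R3 Q 9, S 2, R 10 (S out); R4 Q 11, R 10 (Q winner). Winner: Q.
The two methods disagree.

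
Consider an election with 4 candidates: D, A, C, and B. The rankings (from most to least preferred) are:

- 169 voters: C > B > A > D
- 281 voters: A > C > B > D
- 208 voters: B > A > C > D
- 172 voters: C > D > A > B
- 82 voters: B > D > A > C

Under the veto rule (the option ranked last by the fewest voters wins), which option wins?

A

Last-place votes: D 658, A 0, C 82, B 172.
A is ranked last by the fewest voters, so A wins.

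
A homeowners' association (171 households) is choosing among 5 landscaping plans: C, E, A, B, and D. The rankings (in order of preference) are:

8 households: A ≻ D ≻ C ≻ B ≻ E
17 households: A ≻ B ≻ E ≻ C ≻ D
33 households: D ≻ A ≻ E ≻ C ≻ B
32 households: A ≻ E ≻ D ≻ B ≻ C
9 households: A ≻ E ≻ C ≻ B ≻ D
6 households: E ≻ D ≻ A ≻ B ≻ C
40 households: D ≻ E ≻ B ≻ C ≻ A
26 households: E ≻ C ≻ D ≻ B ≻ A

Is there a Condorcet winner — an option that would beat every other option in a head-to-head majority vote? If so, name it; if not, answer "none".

none

Checking pairwise contests:
E beats C 163–8.
A beats E 99–72.
D beats A 105–66.
E beats B 146–25.
E beats D 90–81.
Every option loses at least one head-to-head, so there is no Condorcet winner.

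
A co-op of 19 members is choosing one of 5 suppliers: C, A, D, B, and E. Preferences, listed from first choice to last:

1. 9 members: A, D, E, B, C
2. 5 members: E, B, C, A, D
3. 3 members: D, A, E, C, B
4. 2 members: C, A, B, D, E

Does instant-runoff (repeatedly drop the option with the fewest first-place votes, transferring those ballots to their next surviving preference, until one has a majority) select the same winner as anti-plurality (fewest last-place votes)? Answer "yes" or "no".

Instant-runoff — R1 C 2, A 9, D 3, B 0, E 5 (B out); R2 C 2, A 9, D 3, E 5 (C out); R3 A 11, D 3, E 5 (A winner). Winner: A.
Anti-plurality — last-place votes: C 9, A 0, D 5, B 3, E 2. Winner: A.
The two methods agree.

yes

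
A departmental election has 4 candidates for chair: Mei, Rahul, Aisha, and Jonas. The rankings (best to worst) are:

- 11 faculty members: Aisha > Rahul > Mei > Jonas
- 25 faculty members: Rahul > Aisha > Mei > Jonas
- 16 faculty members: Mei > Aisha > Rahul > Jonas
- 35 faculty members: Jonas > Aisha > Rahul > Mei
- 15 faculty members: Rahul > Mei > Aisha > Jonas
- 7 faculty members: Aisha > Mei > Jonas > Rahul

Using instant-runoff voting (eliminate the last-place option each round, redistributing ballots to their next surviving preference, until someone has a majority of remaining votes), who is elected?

Rahul

Round 1: Mei 16, Rahul 40, Aisha 18, Jonas 35. Eliminate Mei.
Round 2: Rahul 40, Aisha 34, Jonas 35. Eliminate Aisha.
Round 3: Rahul 67, Jonas 42. Rahul has a majority.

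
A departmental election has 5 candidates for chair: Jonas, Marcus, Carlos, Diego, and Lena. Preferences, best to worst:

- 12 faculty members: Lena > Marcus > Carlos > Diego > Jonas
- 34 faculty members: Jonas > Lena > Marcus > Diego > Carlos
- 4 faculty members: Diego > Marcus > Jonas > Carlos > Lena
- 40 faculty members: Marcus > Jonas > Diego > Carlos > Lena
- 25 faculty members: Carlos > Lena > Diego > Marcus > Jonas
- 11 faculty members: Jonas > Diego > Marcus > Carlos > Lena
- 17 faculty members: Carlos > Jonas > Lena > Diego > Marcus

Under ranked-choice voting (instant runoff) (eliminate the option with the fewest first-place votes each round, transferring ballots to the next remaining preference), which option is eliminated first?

Round 1: Jonas 45, Marcus 40, Carlos 42, Diego 4, Lena 12. Eliminate Diego.

Diego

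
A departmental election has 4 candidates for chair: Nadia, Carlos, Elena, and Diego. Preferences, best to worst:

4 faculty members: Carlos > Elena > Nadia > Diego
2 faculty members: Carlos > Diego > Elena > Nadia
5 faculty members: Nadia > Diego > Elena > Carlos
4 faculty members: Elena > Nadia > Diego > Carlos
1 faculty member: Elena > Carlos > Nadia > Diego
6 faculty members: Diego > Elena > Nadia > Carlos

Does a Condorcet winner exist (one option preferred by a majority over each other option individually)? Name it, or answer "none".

none

Checking pairwise contests:
Elena beats Nadia 17–5.
Nadia beats Carlos 15–7.
Diego beats Elena 13–9.
Nadia beats Diego 14–8.
Every option loses at least one head-to-head, so there is no Condorcet winner.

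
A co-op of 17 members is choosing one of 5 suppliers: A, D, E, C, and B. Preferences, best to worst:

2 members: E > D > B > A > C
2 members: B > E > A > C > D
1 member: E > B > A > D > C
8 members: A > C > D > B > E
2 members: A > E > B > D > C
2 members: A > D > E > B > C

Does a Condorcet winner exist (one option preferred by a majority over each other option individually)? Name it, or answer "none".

A vs D: 15–2 for A.
A vs E: 12–5 for A.
A vs C: 17–0 for A.
A vs B: 12–5 for A.
A beats every other option head-to-head.

A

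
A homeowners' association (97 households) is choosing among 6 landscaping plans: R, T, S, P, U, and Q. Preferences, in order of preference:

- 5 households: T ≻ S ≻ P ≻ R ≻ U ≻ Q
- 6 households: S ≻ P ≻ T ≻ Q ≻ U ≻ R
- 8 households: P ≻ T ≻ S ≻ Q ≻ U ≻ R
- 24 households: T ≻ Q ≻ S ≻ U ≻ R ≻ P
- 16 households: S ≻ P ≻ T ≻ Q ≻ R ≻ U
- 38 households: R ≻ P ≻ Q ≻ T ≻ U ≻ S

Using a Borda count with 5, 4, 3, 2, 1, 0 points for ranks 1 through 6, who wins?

T

R: 5·2 + 6·0 + 8·0 + 24·1 + 16·1 + 38·5 = 240
T: 5·5 + 6·3 + 8·4 + 24·5 + 16·3 + 38·2 = 319
S: 5·4 + 6·5 + 8·3 + 24·3 + 16·5 + 38·0 = 226
P: 5·3 + 6·4 + 8·5 + 24·0 + 16·4 + 38·4 = 295
U: 5·1 + 6·1 + 8·1 + 24·2 + 16·0 + 38·1 = 105
Q: 5·0 + 6·2 + 8·2 + 24·4 + 16·2 + 38·3 = 270
T has the highest Borda score (319).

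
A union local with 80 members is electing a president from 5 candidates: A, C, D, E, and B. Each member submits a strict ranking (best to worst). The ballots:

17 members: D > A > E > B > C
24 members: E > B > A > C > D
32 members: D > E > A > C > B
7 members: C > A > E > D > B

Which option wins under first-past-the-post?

D

First-place votes: A 0, C 7, D 49, E 24, B 0.
D has the most first-place votes.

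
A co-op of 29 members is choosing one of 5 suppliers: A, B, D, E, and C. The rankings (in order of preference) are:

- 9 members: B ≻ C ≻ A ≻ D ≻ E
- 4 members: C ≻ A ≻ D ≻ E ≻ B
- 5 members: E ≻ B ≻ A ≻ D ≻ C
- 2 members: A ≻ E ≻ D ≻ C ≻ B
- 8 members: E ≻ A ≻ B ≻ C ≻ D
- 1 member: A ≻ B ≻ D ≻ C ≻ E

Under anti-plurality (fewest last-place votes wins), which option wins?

A

Last-place votes: A 0, B 6, D 8, E 10, C 5.
A is ranked last by the fewest voters, so A wins.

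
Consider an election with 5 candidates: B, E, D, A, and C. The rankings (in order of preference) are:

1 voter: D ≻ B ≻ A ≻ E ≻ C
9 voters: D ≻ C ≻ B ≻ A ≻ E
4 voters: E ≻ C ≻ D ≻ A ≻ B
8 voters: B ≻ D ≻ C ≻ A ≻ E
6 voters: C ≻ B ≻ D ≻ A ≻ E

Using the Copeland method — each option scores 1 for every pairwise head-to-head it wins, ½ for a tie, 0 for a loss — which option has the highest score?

D

B: beats E and A; ties D; loses to C → score 2.5.
E: loses to B, D, A, and C → score 0.
D: beats E, A, and C; ties B → score 3.5.
A: beats E; loses to B, D, and C → score 1.
C: beats B, E, and A; loses to D → score 3.
D has the best pairwise record.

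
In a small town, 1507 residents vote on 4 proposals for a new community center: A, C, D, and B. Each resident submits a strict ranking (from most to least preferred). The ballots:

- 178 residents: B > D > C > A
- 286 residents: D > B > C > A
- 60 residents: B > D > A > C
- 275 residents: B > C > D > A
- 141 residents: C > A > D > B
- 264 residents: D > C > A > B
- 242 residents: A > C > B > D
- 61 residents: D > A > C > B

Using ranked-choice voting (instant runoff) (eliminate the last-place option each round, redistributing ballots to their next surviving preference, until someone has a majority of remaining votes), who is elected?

B

Round 1: A 242, C 141, D 611, B 513. Eliminate C.
Round 2: A 383, D 611, B 513. Eliminate A.
Round 3: D 752, B 755. B has a majority.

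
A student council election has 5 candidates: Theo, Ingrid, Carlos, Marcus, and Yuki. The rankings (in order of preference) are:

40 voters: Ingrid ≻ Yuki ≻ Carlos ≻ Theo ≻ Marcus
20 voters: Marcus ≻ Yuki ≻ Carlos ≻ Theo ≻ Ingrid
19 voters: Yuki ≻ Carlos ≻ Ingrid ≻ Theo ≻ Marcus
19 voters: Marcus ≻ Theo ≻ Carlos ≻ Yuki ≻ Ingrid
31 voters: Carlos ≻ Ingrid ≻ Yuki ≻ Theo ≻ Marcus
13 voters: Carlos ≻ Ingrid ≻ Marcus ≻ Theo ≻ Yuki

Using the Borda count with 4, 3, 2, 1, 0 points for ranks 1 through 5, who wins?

Carlos

Theo: 40·1 + 20·1 + 19·1 + 19·3 + 31·1 + 13·1 = 180
Ingrid: 40·4 + 20·0 + 19·2 + 19·0 + 31·3 + 13·3 = 330
Carlos: 40·2 + 20·2 + 19·3 + 19·2 + 31·4 + 13·4 = 391
Marcus: 40·0 + 20·4 + 19·0 + 19·4 + 31·0 + 13·2 = 182
Yuki: 40·3 + 20·3 + 19·4 + 19·1 + 31·2 + 13·0 = 337
Carlos has the highest Borda score (391).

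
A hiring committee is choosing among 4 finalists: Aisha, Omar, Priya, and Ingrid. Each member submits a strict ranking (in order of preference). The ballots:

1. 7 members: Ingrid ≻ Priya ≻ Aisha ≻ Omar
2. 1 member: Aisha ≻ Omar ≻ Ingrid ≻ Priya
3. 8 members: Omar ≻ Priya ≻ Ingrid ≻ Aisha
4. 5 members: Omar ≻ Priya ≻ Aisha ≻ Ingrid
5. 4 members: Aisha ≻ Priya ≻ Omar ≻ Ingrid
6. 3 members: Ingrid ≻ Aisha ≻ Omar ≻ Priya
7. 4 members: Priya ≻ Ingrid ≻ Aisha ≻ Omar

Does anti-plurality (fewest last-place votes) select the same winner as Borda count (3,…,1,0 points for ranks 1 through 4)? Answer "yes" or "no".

Anti-plurality — last-place votes: Aisha 8, Omar 11, Priya 4, Ingrid 9. Winner: Priya.
Borda — scores: Aisha 37, Omar 48, Priya 60, Ingrid 47. Winner: Priya.
The two methods agree.

yes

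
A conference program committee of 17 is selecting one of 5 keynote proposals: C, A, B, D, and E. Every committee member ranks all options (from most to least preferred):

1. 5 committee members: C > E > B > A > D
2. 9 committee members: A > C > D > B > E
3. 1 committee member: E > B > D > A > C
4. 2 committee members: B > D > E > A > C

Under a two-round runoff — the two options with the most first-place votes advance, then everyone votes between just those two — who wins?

Round 1 first-place votes: C 5, A 9, B 2, D 0, E 1.
A and C advance.
Runoff: A is preferred to C by 12 voters; C by 5.
A wins the runoff.

A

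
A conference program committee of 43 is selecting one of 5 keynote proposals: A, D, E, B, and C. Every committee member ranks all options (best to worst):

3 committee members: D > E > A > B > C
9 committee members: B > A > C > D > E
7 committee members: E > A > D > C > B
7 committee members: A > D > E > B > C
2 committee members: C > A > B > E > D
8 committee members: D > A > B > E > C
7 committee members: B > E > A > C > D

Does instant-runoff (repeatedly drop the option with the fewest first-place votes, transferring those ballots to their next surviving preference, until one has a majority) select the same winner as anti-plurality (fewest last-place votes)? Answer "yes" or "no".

Instant-runoff — R1 A 7, D 11, E 7, B 16, C 2 (C out); R2 A 9, D 11, E 7, B 16 (E out); R3 A 16, D 11, B 16 (D out); R4 A 27, B 16 (A winner). Winner: A.
Anti-plurality — last-place votes: A 0, D 9, E 9, B 7, C 18. Winner: A.
The two methods agree.

yes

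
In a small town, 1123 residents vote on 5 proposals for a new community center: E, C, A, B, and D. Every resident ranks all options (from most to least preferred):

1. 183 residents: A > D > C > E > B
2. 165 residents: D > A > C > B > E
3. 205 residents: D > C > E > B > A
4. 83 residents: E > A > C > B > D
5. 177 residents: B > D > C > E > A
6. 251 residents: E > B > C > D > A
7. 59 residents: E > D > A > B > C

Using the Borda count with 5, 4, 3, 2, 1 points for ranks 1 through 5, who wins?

E: 183·2 + 165·1 + 205·3 + 83·5 + 177·2 + 251·5 + 59·5 = 3465
C: 183·3 + 165·3 + 205·4 + 83·3 + 177·3 + 251·3 + 59·1 = 3456
A: 183·5 + 165·4 + 205·1 + 83·4 + 177·1 + 251·1 + 59·3 = 2717
B: 183·1 + 165·2 + 205·2 + 83·2 + 177·5 + 251·4 + 59·2 = 3096
D: 183·4 + 165·5 + 205·5 + 83·1 + 177·4 + 251·2 + 59·4 = 4111
D has the highest Borda score (4111).

D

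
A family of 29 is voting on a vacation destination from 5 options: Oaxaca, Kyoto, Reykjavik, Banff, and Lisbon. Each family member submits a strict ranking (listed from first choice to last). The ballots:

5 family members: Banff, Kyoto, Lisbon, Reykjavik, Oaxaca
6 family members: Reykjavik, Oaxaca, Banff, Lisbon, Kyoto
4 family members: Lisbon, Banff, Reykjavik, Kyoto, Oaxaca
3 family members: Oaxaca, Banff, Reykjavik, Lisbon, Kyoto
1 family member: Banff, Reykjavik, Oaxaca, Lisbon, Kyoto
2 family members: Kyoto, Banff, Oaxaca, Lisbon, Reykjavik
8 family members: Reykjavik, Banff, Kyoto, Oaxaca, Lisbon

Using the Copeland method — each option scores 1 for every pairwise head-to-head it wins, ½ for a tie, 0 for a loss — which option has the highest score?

Banff

Oaxaca: beats Lisbon; loses to Kyoto, Reykjavik, and Banff → score 1.
Kyoto: beats Oaxaca and Lisbon; loses to Reykjavik and Banff → score 2.
Reykjavik: beats Oaxaca, Kyoto, and Lisbon; loses to Banff → score 3.
Banff: beats Oaxaca, Kyoto, Reykjavik, and Lisbon → score 4.
Lisbon: loses to Oaxaca, Kyoto, Reykjavik, and Banff → score 0.
Banff has the best pairwise record.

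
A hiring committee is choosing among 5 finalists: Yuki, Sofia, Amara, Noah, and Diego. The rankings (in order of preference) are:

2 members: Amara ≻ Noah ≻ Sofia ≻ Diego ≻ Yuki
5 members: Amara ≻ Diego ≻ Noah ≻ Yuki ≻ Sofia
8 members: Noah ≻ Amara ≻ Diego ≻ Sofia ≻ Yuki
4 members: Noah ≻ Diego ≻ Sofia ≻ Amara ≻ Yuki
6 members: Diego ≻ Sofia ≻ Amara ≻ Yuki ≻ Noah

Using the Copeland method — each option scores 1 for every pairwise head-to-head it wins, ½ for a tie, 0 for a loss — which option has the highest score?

Yuki: loses to Sofia, Amara, Noah, and Diego → score 0.
Sofia: beats Yuki; loses to Amara, Noah, and Diego → score 1.
Amara: beats Yuki, Sofia, Noah, and Diego → score 4.
Noah: beats Yuki, Sofia, and Diego; loses to Amara → score 3.
Diego: beats Yuki and Sofia; loses to Amara and Noah → score 2.
Amara has the best pairwise record.

Amara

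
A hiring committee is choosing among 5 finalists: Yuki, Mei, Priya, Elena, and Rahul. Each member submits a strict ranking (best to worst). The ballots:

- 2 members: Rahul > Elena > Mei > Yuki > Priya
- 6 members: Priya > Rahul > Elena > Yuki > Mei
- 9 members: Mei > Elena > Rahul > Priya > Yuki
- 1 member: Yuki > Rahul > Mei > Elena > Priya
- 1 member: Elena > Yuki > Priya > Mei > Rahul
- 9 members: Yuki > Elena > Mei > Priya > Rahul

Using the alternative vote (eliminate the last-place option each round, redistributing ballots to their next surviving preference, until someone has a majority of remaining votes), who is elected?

Yuki

Round 1: Yuki 10, Mei 9, Priya 6, Elena 1, Rahul 2. Eliminate Elena.
Round 2: Yuki 11, Mei 9, Priya 6, Rahul 2. Eliminate Rahul.
Round 3: Yuki 11, Mei 11, Priya 6. Eliminate Priya.
Round 4: Yuki 17, Mei 11. Yuki has a majority.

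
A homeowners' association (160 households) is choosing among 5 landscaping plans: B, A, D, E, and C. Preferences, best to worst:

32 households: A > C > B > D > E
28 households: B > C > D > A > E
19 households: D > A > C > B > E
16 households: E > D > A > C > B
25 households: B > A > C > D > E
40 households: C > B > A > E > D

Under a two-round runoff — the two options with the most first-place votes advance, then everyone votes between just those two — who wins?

C

Round 1 first-place votes: B 53, A 32, D 19, E 16, C 40.
B and C advance.
Runoff: B is preferred to C by 53 voters; C by 107.
C wins the runoff.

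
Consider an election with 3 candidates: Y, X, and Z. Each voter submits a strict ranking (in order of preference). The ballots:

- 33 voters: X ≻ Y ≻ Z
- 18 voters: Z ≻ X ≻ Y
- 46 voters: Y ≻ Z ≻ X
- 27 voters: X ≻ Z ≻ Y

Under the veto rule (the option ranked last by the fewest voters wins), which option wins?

Z

Last-place votes: Y 45, X 46, Z 33.
Z is ranked last by the fewest voters, so Z wins.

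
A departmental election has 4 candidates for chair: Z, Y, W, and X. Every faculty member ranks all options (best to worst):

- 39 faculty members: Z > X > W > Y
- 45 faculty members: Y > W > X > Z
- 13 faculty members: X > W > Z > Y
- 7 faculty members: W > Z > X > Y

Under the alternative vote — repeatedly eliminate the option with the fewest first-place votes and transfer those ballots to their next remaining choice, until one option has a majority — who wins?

Round 1: Z 39, Y 45, W 7, X 13. Eliminate W.
Round 2: Z 46, Y 45, X 13. Eliminate X.
Round 3: Z 59, Y 45. Z has a majority.

Z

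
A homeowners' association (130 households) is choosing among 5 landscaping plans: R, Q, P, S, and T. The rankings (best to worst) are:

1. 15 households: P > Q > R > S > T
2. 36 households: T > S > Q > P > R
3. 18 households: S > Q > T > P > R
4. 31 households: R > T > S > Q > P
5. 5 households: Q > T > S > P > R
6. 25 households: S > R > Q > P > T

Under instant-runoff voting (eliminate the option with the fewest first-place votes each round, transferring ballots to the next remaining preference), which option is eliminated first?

Round 1: R 31, Q 5, P 15, S 43, T 36. Eliminate Q.

Q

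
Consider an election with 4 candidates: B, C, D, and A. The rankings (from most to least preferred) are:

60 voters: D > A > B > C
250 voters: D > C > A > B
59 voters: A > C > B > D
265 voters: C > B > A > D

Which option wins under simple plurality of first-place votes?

First-place votes: B 0, C 265, D 310, A 59.
D has the most first-place votes.

D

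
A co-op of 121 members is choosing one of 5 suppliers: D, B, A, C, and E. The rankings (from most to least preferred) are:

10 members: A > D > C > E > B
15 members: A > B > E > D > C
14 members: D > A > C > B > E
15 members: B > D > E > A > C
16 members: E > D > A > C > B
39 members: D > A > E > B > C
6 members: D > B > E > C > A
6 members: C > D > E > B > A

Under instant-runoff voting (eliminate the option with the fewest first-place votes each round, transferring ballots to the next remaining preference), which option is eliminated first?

Round 1: D 59, B 15, A 25, C 6, E 16. Eliminate C.

C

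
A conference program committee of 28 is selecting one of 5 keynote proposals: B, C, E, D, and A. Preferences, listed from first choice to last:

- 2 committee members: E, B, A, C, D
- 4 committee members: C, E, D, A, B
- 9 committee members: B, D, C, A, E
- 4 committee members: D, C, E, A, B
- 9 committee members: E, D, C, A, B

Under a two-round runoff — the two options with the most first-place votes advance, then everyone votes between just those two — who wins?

Round 1 first-place votes: B 9, C 4, E 11, D 4, A 0.
E and B advance.
Runoff: E is preferred to B by 19 voters; B by 9.
E wins the runoff.

E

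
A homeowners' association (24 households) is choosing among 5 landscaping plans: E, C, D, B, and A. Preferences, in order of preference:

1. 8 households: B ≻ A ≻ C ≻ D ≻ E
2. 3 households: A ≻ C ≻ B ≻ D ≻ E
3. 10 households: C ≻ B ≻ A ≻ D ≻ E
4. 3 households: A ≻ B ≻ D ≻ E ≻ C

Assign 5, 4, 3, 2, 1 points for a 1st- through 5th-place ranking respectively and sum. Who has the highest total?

E: 8·1 + 3·1 + 10·1 + 3·2 = 27
C: 8·3 + 3·4 + 10·5 + 3·1 = 89
D: 8·2 + 3·2 + 10·2 + 3·3 = 51
B: 8·5 + 3·3 + 10·4 + 3·4 = 101
A: 8·4 + 3·5 + 10·3 + 3·5 = 92
B has the highest Borda score (101).

B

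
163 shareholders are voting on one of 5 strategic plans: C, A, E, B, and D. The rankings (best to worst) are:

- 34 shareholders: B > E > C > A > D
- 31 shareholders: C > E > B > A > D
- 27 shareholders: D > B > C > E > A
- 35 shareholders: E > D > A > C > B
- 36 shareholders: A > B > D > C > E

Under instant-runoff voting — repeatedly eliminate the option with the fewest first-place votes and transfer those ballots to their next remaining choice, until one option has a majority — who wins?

B

Round 1: C 31, A 36, E 35, B 34, D 27. Eliminate D.
Round 2: C 31, A 36, E 35, B 61. Eliminate C.
Round 3: A 36, E 66, B 61. Eliminate A.
Round 4: E 66, B 97. B has a majority.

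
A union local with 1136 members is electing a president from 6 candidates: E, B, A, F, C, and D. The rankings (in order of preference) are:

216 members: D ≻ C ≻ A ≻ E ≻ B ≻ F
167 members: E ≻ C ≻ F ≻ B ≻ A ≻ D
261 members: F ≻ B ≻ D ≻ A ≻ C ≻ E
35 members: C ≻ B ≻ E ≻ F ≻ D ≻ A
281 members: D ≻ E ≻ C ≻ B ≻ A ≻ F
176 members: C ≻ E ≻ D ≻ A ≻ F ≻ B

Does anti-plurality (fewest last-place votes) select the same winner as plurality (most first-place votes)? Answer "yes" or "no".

Anti-plurality — last-place votes: E 261, B 176, A 35, F 497, C 0, D 167. Winner: C.
Plurality — first-place votes: E 167, B 0, A 0, F 261, C 211, D 497. Winner: D.
The two methods disagree.

no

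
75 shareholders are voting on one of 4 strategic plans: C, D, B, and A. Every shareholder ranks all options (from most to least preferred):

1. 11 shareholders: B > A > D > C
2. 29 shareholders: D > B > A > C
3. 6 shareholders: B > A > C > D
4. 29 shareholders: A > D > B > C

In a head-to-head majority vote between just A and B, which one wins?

B

Voters preferring A to B: 29; preferring B to A: 46.
B wins the head-to-head.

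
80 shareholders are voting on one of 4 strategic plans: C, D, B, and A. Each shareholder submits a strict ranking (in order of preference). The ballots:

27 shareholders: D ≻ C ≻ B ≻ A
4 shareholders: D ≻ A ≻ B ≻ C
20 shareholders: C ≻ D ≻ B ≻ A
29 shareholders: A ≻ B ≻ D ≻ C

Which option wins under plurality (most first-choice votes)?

D

First-place votes: C 20, D 31, B 0, A 29.
D has the most first-place votes.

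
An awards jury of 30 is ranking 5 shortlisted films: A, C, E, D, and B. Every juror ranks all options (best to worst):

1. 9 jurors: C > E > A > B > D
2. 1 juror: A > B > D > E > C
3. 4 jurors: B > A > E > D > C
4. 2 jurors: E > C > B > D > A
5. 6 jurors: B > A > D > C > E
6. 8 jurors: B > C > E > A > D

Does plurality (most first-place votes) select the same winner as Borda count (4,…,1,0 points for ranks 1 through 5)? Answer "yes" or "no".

yes

Plurality — first-place votes: A 1, C 9, E 2, D 0, B 18. Winner: B.
Borda — scores: A 60, C 72, E 60, D 20, B 88. Winner: B.
The two methods agree.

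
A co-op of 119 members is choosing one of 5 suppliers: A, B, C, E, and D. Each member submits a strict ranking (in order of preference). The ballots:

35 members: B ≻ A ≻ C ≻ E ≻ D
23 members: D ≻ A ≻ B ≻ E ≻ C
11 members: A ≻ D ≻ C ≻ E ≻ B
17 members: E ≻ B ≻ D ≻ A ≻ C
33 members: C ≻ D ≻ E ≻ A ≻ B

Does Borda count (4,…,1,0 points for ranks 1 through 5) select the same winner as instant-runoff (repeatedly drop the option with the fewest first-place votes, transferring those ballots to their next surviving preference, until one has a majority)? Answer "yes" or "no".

no

Borda — scores: A 268, B 237, C 224, E 203, D 258. Winner: A.
Instant-runoff — R1 A 11, B 35, C 33, E 17, D 23 (A out); R2 B 35, C 33, E 17, D 34 (E out); R3 B 52, C 33, D 34 (C out); R4 B 52, D 67 (D winner). Winner: D.
The two methods disagree.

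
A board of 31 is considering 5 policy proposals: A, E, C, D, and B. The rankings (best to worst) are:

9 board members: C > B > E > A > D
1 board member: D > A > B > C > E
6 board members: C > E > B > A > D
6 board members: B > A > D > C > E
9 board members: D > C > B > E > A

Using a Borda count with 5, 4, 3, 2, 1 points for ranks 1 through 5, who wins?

A: 9·2 + 1·4 + 6·2 + 6·4 + 9·1 = 67
E: 9·3 + 1·1 + 6·4 + 6·1 + 9·2 = 76
C: 9·5 + 1·2 + 6·5 + 6·2 + 9·4 = 125
D: 9·1 + 1·5 + 6·1 + 6·3 + 9·5 = 83
B: 9·4 + 1·3 + 6·3 + 6·5 + 9·3 = 114
C has the highest Borda score (125).

C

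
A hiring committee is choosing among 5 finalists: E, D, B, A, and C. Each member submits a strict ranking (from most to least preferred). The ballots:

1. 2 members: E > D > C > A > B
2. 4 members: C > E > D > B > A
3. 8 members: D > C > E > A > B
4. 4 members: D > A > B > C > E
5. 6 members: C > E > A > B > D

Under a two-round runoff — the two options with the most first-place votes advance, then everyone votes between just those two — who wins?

D

Round 1 first-place votes: E 2, D 12, B 0, A 0, C 10.
D and C advance.
Runoff: D is preferred to C by 14 voters; C by 10.
D wins the runoff.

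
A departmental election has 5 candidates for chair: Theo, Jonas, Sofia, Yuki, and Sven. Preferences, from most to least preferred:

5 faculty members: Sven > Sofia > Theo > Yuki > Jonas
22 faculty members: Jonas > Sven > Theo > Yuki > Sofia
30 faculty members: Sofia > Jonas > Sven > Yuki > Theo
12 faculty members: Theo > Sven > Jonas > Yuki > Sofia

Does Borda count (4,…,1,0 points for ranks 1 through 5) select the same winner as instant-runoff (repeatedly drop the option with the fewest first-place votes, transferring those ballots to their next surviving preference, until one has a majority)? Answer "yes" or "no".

Borda — scores: Theo 102, Jonas 202, Sofia 135, Yuki 69, Sven 182. Winner: Jonas.
Instant-runoff — R1 Theo 12, Jonas 22, Sofia 30, Yuki 0, Sven 5 (Yuki out); R2 Theo 12, Jonas 22, Sofia 30, Sven 5 (Sven out); R3 Theo 12, Jonas 22, Sofia 35 (Sofia winner). Winner: Sofia.
The two methods disagree.

no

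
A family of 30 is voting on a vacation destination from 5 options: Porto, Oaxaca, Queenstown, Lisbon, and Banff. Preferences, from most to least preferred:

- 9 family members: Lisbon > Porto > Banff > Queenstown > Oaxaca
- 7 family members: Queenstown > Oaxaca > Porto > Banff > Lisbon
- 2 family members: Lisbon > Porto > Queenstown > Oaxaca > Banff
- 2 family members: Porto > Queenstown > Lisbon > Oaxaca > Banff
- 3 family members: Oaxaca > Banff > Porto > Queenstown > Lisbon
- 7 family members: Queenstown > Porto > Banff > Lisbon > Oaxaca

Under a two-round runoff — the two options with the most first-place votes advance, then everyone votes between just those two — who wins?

Round 1 first-place votes: Porto 2, Oaxaca 3, Queenstown 14, Lisbon 11, Banff 0.
Queenstown and Lisbon advance.
Runoff: Queenstown is preferred to Lisbon by 19 voters; Lisbon by 11.
Queenstown wins the runoff.

Queenstown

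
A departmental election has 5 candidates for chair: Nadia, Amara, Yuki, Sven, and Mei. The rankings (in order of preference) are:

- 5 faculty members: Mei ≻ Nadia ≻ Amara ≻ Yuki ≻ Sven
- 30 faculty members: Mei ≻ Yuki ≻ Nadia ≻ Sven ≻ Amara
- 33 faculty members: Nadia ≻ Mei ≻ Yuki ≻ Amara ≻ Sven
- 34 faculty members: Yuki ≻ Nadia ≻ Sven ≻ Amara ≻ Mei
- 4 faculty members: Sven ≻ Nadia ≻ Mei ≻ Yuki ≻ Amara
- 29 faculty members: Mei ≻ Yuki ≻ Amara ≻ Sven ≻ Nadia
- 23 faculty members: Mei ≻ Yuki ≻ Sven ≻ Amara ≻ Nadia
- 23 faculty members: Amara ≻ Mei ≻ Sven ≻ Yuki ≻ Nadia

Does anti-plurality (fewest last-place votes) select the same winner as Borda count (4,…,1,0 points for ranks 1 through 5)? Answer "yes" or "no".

no

Anti-plurality — last-place votes: Nadia 75, Amara 34, Yuki 0, Sven 38, Mei 34. Winner: Yuki.
Borda — scores: Nadia 321, Amara 250, Yuki 480, Sven 235, Mei 524. Winner: Mei.
The two methods disagree.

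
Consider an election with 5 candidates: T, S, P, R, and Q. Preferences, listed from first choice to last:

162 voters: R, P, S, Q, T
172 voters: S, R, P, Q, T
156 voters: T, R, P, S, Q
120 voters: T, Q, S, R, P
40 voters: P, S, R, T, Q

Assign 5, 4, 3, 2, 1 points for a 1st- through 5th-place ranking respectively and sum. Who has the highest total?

R

T: 162·1 + 172·1 + 156·5 + 120·5 + 40·2 = 1794
S: 162·3 + 172·5 + 156·2 + 120·3 + 40·4 = 2178
P: 162·4 + 172·3 + 156·3 + 120·1 + 40·5 = 1952
R: 162·5 + 172·4 + 156·4 + 120·2 + 40·3 = 2482
Q: 162·2 + 172·2 + 156·1 + 120·4 + 40·1 = 1344
R has the highest Borda score (2482).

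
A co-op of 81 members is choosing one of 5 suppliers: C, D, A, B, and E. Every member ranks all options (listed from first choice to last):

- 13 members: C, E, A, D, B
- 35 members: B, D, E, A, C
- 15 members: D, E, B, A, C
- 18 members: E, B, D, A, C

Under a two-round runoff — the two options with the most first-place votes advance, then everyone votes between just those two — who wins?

Round 1 first-place votes: C 13, D 15, A 0, B 35, E 18.
B and E advance.
Runoff: B is preferred to E by 35 voters; E by 46.
E wins the runoff.

E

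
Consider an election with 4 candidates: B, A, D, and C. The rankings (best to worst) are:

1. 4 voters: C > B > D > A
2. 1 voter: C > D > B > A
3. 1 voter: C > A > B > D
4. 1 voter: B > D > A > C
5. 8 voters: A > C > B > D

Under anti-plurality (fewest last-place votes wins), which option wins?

B

Last-place votes: B 0, A 5, D 9, C 1.
B is ranked last by the fewest voters, so B wins.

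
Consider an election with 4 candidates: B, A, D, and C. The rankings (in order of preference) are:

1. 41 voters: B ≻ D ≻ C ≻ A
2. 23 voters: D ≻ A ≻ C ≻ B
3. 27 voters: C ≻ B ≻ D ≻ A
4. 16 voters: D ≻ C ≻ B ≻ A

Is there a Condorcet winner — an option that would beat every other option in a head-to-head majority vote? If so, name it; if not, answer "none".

none

Checking pairwise contests:
C beats B 66–41.
B beats A 84–23.
B beats D 68–39.
D beats C 80–27.
Every option loses at least one head-to-head, so there is no Condorcet winner.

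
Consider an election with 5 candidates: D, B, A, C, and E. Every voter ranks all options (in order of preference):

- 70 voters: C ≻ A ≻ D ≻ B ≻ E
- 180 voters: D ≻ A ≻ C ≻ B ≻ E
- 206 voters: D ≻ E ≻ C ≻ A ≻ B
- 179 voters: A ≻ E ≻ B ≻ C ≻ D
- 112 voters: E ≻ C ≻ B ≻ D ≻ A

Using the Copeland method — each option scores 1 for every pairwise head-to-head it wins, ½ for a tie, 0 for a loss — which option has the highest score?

D

D: beats B, A, C, and E → score 4.
B: loses to D, A, C, and E → score 0.
A: beats B and E; loses to D and C → score 2.
C: beats B and A; loses to D and E → score 2.
E: beats B and C; loses to D and A → score 2.
D has the best pairwise record.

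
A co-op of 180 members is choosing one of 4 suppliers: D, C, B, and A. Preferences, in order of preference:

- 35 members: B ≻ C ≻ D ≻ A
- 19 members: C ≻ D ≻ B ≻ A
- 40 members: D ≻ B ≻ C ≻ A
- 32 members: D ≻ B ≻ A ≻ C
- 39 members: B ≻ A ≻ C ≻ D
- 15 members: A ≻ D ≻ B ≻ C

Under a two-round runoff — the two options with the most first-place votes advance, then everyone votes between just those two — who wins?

Round 1 first-place votes: D 72, C 19, B 74, A 15.
B and D advance.
Runoff: B is preferred to D by 74 voters; D by 106.
D wins the runoff.

D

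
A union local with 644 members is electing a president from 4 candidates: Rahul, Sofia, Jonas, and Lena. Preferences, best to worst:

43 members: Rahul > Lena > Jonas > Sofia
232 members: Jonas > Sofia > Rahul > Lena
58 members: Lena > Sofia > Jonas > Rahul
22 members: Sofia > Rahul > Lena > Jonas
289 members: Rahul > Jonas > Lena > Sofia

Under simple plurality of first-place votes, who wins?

First-place votes: Rahul 332, Sofia 22, Jonas 232, Lena 58.
Rahul has the most first-place votes.

Rahul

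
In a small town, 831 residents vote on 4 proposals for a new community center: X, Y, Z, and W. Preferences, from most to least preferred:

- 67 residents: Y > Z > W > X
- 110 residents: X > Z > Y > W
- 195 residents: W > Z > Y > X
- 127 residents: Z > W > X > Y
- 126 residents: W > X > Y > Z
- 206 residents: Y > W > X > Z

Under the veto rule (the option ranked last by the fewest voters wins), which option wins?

Last-place votes: X 262, Y 127, Z 332, W 110.
W is ranked last by the fewest voters, so W wins.

W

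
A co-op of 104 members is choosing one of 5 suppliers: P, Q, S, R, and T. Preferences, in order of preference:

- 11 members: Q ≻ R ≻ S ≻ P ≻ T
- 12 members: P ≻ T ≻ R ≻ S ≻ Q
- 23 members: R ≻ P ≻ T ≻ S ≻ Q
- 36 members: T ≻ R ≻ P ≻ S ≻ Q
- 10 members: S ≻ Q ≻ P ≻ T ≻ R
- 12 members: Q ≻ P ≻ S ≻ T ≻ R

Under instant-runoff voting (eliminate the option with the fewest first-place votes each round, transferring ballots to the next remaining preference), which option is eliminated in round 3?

R

Round 1: P 12, Q 23, S 10, R 23, T 36. Eliminate S.
Round 2: P 12, Q 33, R 23, T 36. Eliminate P.
Round 3: Q 33, R 23, T 48. Eliminate R.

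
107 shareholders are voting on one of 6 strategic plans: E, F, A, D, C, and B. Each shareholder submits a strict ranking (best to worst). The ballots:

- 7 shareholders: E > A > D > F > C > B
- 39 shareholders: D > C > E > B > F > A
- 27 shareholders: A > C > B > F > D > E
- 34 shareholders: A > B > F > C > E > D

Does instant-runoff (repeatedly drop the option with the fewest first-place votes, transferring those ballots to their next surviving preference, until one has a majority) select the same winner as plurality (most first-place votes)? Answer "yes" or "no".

Instant-runoff — R1 E 7, F 0, A 61, D 39, C 0, B 0 (A winner). Winner: A.
Plurality — first-place votes: E 7, F 0, A 61, D 39, C 0, B 0. Winner: A.
The two methods agree.

yes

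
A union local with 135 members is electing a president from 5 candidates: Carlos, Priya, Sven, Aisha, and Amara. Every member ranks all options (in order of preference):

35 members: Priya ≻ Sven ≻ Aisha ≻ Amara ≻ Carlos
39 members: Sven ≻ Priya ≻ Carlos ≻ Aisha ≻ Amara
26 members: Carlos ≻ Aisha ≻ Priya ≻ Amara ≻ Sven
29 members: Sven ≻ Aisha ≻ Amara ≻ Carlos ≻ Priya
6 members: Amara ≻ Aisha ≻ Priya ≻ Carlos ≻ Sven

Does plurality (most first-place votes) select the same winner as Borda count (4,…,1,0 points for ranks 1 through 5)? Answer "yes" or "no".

yes

Plurality — first-place votes: Carlos 26, Priya 35, Sven 68, Aisha 0, Amara 6. Winner: Sven.
Borda — scores: Carlos 217, Priya 321, Sven 377, Aisha 292, Amara 143. Winner: Sven.
The two methods agree.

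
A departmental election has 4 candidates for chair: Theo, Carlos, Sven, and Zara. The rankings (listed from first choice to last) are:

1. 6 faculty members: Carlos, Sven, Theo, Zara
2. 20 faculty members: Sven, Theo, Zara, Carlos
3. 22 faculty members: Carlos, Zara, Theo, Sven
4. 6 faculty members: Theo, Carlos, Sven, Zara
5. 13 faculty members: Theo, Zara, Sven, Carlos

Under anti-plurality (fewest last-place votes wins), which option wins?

Last-place votes: Theo 0, Carlos 33, Sven 22, Zara 12.
Theo is ranked last by the fewest voters, so Theo wins.

Theo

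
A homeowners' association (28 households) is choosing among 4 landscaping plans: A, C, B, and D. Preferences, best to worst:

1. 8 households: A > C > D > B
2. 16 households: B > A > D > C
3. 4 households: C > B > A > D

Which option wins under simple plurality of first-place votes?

First-place votes: A 8, C 4, B 16, D 0.
B has the most first-place votes.

B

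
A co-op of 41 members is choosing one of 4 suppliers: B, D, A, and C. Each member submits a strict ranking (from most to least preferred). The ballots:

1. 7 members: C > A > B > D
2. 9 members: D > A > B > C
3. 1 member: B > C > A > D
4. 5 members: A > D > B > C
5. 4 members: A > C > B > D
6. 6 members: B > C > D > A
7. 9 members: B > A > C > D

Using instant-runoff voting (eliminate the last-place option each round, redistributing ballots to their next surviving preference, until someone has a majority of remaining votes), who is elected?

Round 1: B 16, D 9, A 9, C 7. Eliminate C.
Round 2: B 16, D 9, A 16. Eliminate D.
Round 3: B 16, A 25. A has a majority.

A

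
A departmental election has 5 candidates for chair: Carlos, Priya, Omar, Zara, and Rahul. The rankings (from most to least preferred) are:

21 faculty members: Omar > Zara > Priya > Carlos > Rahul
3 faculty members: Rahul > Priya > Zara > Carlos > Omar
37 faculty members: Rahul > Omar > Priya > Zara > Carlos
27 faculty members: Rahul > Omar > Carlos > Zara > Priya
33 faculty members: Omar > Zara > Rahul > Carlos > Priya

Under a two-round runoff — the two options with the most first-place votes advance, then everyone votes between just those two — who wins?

Rahul

Round 1 first-place votes: Carlos 0, Priya 0, Omar 54, Zara 0, Rahul 67.
Rahul and Omar advance.
Runoff: Rahul is preferred to Omar by 67 voters; Omar by 54.
Rahul wins the runoff.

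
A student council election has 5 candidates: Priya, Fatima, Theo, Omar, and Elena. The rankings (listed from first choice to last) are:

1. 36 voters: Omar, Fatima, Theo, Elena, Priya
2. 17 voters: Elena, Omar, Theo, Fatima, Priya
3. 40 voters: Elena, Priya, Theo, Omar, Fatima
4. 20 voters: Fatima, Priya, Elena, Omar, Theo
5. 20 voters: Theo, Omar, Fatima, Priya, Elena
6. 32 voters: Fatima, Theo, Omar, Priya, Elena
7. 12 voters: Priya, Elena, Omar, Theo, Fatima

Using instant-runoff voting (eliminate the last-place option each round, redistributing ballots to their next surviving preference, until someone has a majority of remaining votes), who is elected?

Elena

Round 1: Priya 12, Fatima 52, Theo 20, Omar 36, Elena 57. Eliminate Priya.
Round 2: Fatima 52, Theo 20, Omar 36, Elena 69. Eliminate Theo.
Round 3: Fatima 52, Omar 56, Elena 69. Eliminate Fatima.
Round 4: Omar 88, Elena 89. Elena has a majority.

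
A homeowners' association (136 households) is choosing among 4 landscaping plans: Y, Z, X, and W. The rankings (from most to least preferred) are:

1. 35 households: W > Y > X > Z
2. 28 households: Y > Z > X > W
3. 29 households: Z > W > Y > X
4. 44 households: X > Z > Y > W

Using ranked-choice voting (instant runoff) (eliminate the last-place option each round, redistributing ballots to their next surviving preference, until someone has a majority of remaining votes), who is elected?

Round 1: Y 28, Z 29, X 44, W 35. Eliminate Y.
Round 2: Z 57, X 44, W 35. Eliminate W.
Round 3: Z 57, X 79. X has a majority.

X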